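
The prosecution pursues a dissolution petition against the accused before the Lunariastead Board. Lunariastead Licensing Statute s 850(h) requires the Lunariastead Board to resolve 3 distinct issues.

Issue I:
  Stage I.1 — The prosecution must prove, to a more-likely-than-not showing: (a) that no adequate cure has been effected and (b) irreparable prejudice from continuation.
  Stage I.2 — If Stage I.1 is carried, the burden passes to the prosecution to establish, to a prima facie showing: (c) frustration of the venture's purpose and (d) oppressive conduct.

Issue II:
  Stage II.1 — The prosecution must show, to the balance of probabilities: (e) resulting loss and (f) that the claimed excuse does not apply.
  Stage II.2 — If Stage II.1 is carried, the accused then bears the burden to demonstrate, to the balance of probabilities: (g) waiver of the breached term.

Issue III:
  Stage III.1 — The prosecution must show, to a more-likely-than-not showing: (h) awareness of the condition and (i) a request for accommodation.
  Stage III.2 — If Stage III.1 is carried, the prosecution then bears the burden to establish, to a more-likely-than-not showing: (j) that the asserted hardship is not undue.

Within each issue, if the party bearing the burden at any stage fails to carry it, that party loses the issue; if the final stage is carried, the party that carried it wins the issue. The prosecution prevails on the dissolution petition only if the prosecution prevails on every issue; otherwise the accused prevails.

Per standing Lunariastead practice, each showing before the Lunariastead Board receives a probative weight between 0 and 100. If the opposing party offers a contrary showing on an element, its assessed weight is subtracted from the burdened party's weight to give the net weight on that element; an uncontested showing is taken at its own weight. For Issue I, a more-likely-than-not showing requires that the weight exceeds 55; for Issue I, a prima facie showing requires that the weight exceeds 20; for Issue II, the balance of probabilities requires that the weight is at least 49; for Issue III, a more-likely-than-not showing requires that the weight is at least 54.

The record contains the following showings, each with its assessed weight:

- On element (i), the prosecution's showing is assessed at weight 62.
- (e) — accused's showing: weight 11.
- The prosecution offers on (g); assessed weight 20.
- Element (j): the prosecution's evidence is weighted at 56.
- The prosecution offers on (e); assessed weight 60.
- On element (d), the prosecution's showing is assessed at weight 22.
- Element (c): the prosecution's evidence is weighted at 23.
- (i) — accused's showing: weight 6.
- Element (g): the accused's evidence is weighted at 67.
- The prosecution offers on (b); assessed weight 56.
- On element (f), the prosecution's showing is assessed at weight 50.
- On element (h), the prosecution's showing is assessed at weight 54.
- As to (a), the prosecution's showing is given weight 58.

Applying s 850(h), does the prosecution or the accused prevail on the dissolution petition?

prosecution

— Issue I —
Stage I.1 — burden on prosecution; standard: a more-likely-than-not showing (weight exceeds 55).
    (a): 58 > 55 [met]
    (b): 56 > 55 [met]
  All elements met. The prosecution retains the burden for Stage I.2.
Stage I.2 — burden on prosecution; standard: a prima facie showing (weight exceeds 20).
    (c): 23 > 20 [met]
    (d): 22 > 20 [met]
  The prosecution carries the last stage.
With every stage satisfied, the prosecution prevails on this issue.
— Issue II —
At Stage II.1 the prosecution must meet the balance of probabilities (weight is at least 49): on (e) the weight is 60 less the opposing 11 gives net 49, ≥ 49, so (e) meets the standard; on (f) the weight is 50, which does reach 49, so (f) meets the standard.
  The prosecution carries Stage II.1; the accused now bears the burden.
At Stage II.2 the accused must meet the balance of probabilities (weight is at least 49): on (g) the weight is 67 less the opposing 20 gives net 47, which does not reach 49, so (g) does not meet the standard.
  Stage II.2 not carried; the accused fails its burden.
The analysis ends at Stage II.2; the prosecution prevails on this issue.
— Issue III —
Stage III.1 (prosecution, a more-likely-than-not showing, weight is at least 54): (h) 54 ≥ 54 — meets; (i) net 62−6=56 ≥ 54 — meets.
  Stage III.1 carried; the burden remains with the prosecution.
Stage III.2 (prosecution, a more-likely-than-not showing, weight is at least 54): (j) 56 ≥ 54 — meets.
  The prosecution carries the last stage.
Every stage carried; the prosecution prevails on this issue.
Per-issue: Issue I → prosecution; Issue II → prosecution; Issue III → prosecution. The prosecution must prevail on every issue; overall, the prosecution prevails.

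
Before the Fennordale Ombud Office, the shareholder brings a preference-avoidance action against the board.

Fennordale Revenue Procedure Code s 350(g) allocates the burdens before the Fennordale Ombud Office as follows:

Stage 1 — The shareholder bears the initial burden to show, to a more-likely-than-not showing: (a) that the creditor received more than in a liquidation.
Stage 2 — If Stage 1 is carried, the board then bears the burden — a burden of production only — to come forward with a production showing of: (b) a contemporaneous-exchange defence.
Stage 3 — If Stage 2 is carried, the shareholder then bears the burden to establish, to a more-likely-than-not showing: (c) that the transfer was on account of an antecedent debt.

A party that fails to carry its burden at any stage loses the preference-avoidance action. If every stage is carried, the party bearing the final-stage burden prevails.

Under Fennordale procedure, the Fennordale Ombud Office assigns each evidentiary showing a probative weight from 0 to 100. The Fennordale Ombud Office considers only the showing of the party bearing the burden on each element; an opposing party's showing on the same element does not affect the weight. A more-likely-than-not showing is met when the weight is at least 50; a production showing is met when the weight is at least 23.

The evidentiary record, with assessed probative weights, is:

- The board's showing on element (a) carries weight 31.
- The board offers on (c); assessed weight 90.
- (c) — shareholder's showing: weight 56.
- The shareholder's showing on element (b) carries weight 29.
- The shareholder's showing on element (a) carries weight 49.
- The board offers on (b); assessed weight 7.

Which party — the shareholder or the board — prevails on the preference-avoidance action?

board

At Stage 1 the shareholder must meet a more-likely-than-not showing (weight is at least 50): on (a) the weight is 49 (the board's 31 is given no effect), < 50, so (a) does not meet the standard.
  The shareholder does not carry Stage 1.
The board prevails.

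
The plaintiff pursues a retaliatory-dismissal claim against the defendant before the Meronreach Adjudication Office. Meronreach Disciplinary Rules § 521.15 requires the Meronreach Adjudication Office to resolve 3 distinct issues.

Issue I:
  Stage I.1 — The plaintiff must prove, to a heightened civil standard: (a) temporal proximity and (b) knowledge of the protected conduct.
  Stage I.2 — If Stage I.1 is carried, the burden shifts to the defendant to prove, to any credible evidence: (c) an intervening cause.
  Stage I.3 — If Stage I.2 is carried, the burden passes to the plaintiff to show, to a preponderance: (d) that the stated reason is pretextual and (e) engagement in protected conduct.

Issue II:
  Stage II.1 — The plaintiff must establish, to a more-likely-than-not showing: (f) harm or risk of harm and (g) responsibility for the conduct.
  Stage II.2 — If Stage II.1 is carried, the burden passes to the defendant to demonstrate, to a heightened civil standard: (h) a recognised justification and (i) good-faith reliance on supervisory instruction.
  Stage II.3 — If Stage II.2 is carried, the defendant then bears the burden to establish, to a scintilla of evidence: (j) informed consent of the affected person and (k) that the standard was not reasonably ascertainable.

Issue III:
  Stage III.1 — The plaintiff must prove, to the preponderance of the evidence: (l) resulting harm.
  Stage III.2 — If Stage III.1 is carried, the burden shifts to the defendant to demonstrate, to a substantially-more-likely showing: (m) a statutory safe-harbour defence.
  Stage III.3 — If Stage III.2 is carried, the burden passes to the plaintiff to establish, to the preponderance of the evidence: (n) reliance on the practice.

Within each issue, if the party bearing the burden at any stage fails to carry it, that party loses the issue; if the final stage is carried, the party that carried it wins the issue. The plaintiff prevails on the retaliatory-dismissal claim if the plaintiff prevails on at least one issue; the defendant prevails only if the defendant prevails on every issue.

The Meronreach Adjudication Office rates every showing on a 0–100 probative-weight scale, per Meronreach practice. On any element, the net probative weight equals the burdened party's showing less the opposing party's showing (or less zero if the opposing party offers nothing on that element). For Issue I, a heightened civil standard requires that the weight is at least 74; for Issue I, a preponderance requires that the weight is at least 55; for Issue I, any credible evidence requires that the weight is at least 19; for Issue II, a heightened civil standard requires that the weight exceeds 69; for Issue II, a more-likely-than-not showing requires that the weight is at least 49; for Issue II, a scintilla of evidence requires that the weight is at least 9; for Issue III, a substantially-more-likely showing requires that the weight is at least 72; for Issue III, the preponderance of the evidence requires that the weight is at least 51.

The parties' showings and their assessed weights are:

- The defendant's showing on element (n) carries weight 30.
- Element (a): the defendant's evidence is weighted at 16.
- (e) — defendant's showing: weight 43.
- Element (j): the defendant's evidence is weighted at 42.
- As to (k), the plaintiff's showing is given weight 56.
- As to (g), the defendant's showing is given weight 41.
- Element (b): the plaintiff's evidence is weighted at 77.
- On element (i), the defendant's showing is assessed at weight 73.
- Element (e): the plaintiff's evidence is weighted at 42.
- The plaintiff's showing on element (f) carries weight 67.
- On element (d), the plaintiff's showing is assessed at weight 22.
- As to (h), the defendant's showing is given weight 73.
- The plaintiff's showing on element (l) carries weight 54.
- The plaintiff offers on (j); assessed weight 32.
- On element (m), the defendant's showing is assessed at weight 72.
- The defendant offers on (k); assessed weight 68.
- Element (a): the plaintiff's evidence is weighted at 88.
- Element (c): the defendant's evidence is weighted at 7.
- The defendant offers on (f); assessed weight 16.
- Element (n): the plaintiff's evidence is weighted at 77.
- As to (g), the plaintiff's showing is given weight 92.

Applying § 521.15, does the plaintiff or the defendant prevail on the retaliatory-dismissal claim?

defendant

— Issue I —
At Stage I.1 the plaintiff must meet a heightened civil standard (weight is at least 74): on (a) the weight is 88 less the opposing 16 gives net 72, < 74, so (a) does not meet the standard; on (b) the weight is 77, which does reach 74, so (b) meets the standard.
  Not every element is met, so the plaintiff fails to carry Stage I.1.
So the defendant prevails on this issue.
— Issue II —
Stage II.1 (plaintiff, a more-likely-than-not showing, weight is at least 49): (f) net 67−16=51 ≥ 49 — meets; (g) net 92−41=51 ≥ 49 — meets.
  All elements met. The burden passes to the defendant.
Stage II.2 (defendant, a heightened civil standard, weight exceeds 69): (h) 73 > 69 — meets; (i) 73 > 69 — meets.
  Stage II.2 is satisfied; the defendant continues to bear the burden.
Stage II.3 (defendant, a scintilla of evidence, weight is at least 9): (j) net 42−32=10 ≥ 9 — meets; (k) net 68−56=12 ≥ 9 — meets.
  Stage II.3 carried; the final stage is satisfied.
With every stage satisfied, the defendant prevails on this issue.
— Issue III —
Stage III.1 (plaintiff, the preponderance of the evidence, weight is at least 51): (l) 54 ≥ 51 — meets.
  The plaintiff carries Stage III.1; the defendant now bears the burden.
Stage III.2 (defendant, a substantially-more-likely showing, weight is at least 72): (m) 72 ≥ 72 — meets.
  The defendant carries Stage III.2; the plaintiff now bears the burden.
Stage III.3 (plaintiff, the preponderance of the evidence, weight is at least 51): (n) net 77−30=47 < 51 — fails.
  Stage III.3 not carried; the plaintiff fails its burden.
So the defendant prevails on this issue.
Per-issue: Issue I → defendant; Issue II → defendant; Issue III → defendant. The plaintiff must prevail on at least one issue; overall, the defendant prevails.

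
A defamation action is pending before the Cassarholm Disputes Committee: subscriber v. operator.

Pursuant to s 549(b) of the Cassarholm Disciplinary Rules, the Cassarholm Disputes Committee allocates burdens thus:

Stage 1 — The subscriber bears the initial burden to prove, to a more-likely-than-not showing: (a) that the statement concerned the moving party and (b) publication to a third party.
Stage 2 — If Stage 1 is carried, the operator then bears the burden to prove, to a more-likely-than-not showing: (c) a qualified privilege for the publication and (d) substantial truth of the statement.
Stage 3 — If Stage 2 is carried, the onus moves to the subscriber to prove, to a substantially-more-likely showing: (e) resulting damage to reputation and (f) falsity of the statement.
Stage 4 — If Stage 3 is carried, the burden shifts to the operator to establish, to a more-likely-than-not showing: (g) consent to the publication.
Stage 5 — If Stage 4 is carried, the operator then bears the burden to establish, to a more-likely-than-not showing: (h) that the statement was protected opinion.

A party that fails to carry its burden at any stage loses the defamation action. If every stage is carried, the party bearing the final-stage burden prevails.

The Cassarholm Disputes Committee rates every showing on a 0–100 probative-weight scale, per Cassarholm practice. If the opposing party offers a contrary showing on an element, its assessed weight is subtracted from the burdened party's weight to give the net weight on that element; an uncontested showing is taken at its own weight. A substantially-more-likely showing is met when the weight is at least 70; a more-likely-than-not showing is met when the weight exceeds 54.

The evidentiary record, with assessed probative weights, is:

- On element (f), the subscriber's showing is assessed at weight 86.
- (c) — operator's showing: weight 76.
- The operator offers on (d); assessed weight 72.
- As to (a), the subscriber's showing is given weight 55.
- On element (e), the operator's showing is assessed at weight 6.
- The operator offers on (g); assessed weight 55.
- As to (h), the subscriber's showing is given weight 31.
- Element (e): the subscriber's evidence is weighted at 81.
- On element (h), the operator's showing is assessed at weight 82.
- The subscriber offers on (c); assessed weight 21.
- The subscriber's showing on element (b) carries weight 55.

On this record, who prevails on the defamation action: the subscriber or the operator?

subscriber

Stage 1 — burden on subscriber; standard: a more-likely-than-not showing (weight exceeds 54).
    (a): 55 > 54 [met]
    (b): 55 > 54 [met]
  All elements met. The burden passes to the operator.
Stage 2 — burden on operator; standard: a more-likely-than-not showing (weight exceeds 54).
    (c): 76 − 21 = 55 > 54 [met]
    (d): 72 > 54 [met]
  Stage 2 carried; the burden shifts to the subscriber.
Stage 3 — burden on subscriber; standard: a substantially-more-likely showing (weight is at least 70).
    (e): 81 − 6 = 75 ≥ 70 [met]
    (f): 86 ≥ 70 [met]
  All elements met. The burden passes to the operator.
Stage 4 — burden on operator; standard: a more-likely-than-not showing (weight exceeds 54).
    (g): 55 > 54 [met]
  Stage 4 carried; the burden remains with the operator.
Stage 5 — burden on operator; standard: a more-likely-than-not showing (weight exceeds 54).
    (h): 82 − 31 = 51 ≤ 54 [not met]
  The operator does not carry Stage 5.
So the subscriber prevails.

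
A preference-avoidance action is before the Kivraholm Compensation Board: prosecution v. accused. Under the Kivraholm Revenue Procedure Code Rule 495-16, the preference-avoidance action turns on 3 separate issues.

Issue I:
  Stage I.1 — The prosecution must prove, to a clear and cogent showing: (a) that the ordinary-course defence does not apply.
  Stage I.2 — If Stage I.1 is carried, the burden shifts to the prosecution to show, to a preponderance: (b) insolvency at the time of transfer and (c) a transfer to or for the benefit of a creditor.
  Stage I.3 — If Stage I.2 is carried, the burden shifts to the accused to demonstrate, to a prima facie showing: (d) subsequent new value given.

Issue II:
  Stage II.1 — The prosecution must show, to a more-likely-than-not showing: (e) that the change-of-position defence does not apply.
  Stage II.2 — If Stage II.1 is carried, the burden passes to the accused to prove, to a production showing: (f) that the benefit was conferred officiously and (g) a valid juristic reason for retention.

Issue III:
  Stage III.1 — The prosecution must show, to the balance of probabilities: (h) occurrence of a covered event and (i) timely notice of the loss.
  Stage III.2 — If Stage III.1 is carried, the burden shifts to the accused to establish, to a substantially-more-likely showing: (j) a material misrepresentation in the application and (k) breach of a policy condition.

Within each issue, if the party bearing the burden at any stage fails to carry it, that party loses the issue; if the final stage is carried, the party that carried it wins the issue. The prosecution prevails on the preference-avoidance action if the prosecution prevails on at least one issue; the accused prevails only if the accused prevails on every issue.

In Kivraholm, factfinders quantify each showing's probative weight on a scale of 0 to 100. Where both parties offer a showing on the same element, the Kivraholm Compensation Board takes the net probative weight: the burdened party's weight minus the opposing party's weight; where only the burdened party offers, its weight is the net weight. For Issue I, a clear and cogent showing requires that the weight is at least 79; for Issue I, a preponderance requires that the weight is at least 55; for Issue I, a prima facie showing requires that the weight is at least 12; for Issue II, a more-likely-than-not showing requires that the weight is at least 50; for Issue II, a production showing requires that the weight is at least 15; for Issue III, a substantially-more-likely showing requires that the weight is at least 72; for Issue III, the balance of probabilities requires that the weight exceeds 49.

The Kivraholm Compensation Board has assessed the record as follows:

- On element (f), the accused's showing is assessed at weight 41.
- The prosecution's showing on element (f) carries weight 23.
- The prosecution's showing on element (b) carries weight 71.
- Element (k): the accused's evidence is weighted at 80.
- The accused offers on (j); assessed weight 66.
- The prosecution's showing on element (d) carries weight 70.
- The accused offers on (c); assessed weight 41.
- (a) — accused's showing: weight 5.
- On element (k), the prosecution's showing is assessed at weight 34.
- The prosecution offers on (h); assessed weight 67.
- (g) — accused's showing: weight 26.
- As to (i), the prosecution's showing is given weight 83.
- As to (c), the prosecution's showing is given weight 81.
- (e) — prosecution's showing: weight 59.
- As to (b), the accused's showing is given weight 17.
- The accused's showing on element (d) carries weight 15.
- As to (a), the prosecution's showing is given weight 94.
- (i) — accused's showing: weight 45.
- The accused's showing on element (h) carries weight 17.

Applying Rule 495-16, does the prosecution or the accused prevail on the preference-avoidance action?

accused

— Issue I —
At Stage I.1 the prosecution must meet a clear and cogent showing (weight is at least 79): on (a) the weight is 94 less the opposing 5 gives net 89, which does reach 79, so (a) meets the standard.
  All elements met. The prosecution retains the burden for Stage I.2.
At Stage I.2 the prosecution must meet a preponderance (weight is at least 55): on (b) the weight is 71 less the opposing 17 gives net 54, which does not reach 55, so (b) does not meet the standard; on (c) the weight is 81 less the opposing 41 gives net 40, which does not reach 55, so (c) does not meet the standard.
  The prosecution does not carry Stage I.2.
The analysis ends at Stage I.2; the accused prevails on this issue.
— Issue II —
Stage II.1 — burden on prosecution; standard: a more-likely-than-not showing (weight is at least 50).
    (e): 59 ≥ 50 [met]
  Stage II.1 is satisfied; the onus moves to the accused.
Stage II.2 — burden on accused; standard: a production showing (weight is at least 15).
    (f): 41 − 23 = 18 ≥ 15 [met]
    (g): 26 ≥ 15 [met]
  All elements met at the final stage.
All stages carried — the accused prevails on this issue.
— Issue III —
Stage III.1 (prosecution, the balance of probabilities, weight exceeds 49): (h) net 67−17=50 > 49 — meets; (i) net 83−45=38 ≤ 49 — fails.
  The prosecution does not carry Stage III.1.
The accused prevails on this issue.
Per-issue: Issue I → accused; Issue II → accused; Issue III → accused. The prosecution must prevail on at least one issue; overall, the accused prevails.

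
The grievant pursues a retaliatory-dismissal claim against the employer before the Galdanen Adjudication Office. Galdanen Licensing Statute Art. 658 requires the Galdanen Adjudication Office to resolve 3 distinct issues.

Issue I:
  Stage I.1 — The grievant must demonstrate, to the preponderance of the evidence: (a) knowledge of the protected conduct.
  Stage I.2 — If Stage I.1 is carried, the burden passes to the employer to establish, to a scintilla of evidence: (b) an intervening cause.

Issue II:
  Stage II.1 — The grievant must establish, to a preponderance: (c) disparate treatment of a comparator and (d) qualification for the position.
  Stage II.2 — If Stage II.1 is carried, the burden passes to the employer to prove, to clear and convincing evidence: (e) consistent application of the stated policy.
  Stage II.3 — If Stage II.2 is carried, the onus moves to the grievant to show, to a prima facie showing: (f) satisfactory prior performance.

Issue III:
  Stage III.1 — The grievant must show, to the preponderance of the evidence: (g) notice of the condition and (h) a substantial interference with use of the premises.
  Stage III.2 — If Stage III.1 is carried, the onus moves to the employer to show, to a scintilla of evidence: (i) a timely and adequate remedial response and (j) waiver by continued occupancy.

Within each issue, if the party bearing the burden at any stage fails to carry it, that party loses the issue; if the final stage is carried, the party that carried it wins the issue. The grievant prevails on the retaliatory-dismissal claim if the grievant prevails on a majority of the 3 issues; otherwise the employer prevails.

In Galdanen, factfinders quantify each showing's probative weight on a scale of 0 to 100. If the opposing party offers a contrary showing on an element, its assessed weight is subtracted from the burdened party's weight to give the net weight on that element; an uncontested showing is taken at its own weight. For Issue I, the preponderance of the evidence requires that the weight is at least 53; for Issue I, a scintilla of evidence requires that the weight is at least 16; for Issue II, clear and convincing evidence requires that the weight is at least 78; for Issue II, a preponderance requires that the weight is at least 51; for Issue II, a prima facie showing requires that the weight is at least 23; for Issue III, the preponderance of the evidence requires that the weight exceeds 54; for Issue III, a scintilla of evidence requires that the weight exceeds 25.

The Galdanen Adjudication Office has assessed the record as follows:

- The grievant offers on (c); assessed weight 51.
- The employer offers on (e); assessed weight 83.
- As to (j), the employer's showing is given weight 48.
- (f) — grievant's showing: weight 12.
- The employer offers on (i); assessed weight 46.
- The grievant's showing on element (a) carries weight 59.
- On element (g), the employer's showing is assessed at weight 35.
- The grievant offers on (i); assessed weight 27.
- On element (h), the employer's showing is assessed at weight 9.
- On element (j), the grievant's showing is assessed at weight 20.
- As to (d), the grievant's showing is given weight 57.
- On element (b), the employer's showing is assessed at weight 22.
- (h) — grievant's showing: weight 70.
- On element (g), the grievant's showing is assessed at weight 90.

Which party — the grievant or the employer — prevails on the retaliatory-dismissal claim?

— Issue I —
Stage I.1 — burden on grievant; standard: the preponderance of the evidence (weight is at least 53).
    (a): 59 ≥ 53 [met]
  All elements met. The burden passes to the employer.
Stage I.2 — burden on employer; standard: a scintilla of evidence (weight is at least 16).
    (b): 22 ≥ 16 [met]
  All elements met at the final stage.
Every stage carried; the employer prevails on this issue.
— Issue II —
At Stage II.1 the grievant must meet a preponderance (weight is at least 51): on (c) the weight is 51, which does reach 51, so (c) meets the standard; on (d) the weight is 57, which does reach 51, so (d) meets the standard.
  The grievant carries Stage II.1; the employer now bears the burden.
At Stage II.2 the employer must meet clear and convincing evidence (weight is at least 78): on (e) the weight is 83, which does reach 78, so (e) meets the standard.
  The employer carries Stage II.2; the grievant now bears the burden.
At Stage II.3 the grievant must meet a prima facie showing (weight is at least 23): on (f) the weight is 12, which does not reach 23, so (f) does not meet the standard.
  Stage II.3 not carried; the grievant fails its burden.
The employer prevails on this issue.
— Issue III —
At Stage III.1 the grievant must meet the preponderance of the evidence (weight exceeds 54): on (g) the weight is 90 less the opposing 35 gives net 55, > 54, so (g) meets the standard; on (h) the weight is 70 less the opposing 9 gives net 61, > 54, so (h) meets the standard.
  Stage III.1 carried; the burden shifts to the employer.
At Stage III.2 the employer must meet a scintilla of evidence (weight exceeds 25): on (i) the weight is 46 less the opposing 27 gives net 19, which does not exceed 25, so (i) does not meet the standard; on (j) the weight is 48 less the opposing 20 gives net 28, > 25, so (j) meets the standard.
  Not every element is met, so the employer fails to carry Stage III.2.
So the grievant prevails on this issue.
Per-issue: Issue I → employer; Issue II → employer; Issue III → grievant. The grievant must prevail on a majority of issues; overall, the employer prevails.

employer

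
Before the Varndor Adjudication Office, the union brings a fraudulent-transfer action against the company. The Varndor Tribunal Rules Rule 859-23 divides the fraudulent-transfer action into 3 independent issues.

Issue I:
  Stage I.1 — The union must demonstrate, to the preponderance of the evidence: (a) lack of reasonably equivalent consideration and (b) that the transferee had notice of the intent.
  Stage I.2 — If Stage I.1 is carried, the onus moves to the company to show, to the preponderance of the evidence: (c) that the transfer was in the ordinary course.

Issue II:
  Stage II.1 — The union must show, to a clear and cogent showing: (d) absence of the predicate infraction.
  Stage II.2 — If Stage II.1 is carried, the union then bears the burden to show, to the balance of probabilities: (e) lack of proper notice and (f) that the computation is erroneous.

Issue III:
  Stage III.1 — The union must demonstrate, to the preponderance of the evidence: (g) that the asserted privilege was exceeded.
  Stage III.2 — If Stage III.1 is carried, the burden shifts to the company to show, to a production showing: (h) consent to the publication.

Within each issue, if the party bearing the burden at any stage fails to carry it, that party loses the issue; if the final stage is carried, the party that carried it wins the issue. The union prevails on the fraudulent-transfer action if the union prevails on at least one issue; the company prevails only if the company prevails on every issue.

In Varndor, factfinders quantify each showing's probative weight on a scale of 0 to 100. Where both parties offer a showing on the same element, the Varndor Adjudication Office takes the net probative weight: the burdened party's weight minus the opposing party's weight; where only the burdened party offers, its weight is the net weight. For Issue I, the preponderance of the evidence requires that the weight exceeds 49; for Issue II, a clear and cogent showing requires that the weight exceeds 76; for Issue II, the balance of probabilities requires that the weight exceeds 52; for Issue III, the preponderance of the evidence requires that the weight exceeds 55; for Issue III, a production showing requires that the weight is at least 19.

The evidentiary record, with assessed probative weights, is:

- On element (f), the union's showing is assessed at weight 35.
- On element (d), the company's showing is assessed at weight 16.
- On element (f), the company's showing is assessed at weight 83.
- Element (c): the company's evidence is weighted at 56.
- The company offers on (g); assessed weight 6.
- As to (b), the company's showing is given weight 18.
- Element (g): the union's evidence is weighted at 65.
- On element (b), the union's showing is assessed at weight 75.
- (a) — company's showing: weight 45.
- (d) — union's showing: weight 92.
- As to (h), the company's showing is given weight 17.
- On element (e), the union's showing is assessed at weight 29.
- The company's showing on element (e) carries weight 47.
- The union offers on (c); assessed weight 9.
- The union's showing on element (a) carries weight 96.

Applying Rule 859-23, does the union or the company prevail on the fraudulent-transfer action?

union

— Issue I —
Stage I.1 (union, the preponderance of the evidence, weight exceeds 49): (a) net 96−45=51 > 49 — meets; (b) net 75−18=57 > 49 — meets.
  Stage I.1 is satisfied; the onus moves to the company.
Stage I.2 (company, the preponderance of the evidence, weight exceeds 49): (c) net 56−9=47 ≤ 49 — fails.
  Not every element is met, so the company fails to carry Stage I.2.
The union prevails on this issue.
— Issue II —
At Stage II.1 the union must meet a clear and cogent showing (weight exceeds 76): on (d) the weight is 92 less the opposing 16 gives net 76, which does not exceed 76, so (d) does not meet the standard.
  Stage II.1 not carried; the union fails its burden.
So the company prevails on this issue.
— Issue III —
At Stage III.1 the union must meet the preponderance of the evidence (weight exceeds 55): on (g) the weight is 65 less the opposing 6 gives net 59, > 55, so (g) meets the standard.
  Stage III.1 carried; the burden shifts to the company.
At Stage III.2 the company must meet a production showing (weight is at least 19): on (h) the weight is 17, < 19, so (h) does not meet the standard.
  Not every element is met, so the company fails to carry Stage III.2.
So the union prevails on this issue.
Per-issue: Issue I → union; Issue II → company; Issue III → union. The union must prevail on at least one issue; overall, the union prevails.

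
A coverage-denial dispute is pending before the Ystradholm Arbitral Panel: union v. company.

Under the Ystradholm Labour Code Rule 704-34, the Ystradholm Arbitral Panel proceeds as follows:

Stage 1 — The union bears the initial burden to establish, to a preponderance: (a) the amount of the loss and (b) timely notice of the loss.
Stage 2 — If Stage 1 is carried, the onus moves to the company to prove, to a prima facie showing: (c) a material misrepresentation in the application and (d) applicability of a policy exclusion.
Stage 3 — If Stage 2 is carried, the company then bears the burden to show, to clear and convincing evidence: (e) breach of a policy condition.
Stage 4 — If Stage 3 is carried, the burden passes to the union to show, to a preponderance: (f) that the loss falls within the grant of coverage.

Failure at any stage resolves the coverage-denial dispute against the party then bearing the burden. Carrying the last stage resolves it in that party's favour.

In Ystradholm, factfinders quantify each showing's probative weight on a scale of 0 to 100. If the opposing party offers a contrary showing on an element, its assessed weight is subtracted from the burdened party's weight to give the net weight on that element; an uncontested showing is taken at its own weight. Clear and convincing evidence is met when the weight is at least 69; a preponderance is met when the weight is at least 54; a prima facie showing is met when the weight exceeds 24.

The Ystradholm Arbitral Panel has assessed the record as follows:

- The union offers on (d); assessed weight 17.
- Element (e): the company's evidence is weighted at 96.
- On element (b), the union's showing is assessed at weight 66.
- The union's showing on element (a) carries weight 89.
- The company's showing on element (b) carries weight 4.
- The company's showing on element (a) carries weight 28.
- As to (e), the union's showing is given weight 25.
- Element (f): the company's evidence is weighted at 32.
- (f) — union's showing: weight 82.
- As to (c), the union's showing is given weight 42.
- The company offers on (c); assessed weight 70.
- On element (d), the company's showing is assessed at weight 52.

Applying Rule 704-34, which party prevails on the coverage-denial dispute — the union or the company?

At Stage 1 the union must meet a preponderance (weight is at least 54): on (a) the weight is 89 less the opposing 28 gives net 61, ≥ 54, so (a) meets the standard; on (b) the weight is 66 less the opposing 4 gives net 62, ≥ 54, so (b) meets the standard.
  Stage 1 carried; the burden shifts to the company.
At Stage 2 the company must meet a prima facie showing (weight exceeds 24): on (c) the weight is 70 less the opposing 42 gives net 28, which does exceed 24, so (c) meets the standard; on (d) the weight is 52 less the opposing 17 gives net 35, which does exceed 24, so (d) meets the standard.
  Stage 2 is satisfied; the company continues to bear the burden.
At Stage 3 the company must meet clear and convincing evidence (weight is at least 69): on (e) the weight is 96 less the opposing 25 gives net 71, ≥ 69, so (e) meets the standard.
  The company carries Stage 3; the union now bears the burden.
At Stage 4 the union must meet a preponderance (weight is at least 54): on (f) the weight is 82 less the opposing 32 gives net 50, < 54, so (f) does not meet the standard.
  The union does not carry Stage 4.
So the company prevails.

company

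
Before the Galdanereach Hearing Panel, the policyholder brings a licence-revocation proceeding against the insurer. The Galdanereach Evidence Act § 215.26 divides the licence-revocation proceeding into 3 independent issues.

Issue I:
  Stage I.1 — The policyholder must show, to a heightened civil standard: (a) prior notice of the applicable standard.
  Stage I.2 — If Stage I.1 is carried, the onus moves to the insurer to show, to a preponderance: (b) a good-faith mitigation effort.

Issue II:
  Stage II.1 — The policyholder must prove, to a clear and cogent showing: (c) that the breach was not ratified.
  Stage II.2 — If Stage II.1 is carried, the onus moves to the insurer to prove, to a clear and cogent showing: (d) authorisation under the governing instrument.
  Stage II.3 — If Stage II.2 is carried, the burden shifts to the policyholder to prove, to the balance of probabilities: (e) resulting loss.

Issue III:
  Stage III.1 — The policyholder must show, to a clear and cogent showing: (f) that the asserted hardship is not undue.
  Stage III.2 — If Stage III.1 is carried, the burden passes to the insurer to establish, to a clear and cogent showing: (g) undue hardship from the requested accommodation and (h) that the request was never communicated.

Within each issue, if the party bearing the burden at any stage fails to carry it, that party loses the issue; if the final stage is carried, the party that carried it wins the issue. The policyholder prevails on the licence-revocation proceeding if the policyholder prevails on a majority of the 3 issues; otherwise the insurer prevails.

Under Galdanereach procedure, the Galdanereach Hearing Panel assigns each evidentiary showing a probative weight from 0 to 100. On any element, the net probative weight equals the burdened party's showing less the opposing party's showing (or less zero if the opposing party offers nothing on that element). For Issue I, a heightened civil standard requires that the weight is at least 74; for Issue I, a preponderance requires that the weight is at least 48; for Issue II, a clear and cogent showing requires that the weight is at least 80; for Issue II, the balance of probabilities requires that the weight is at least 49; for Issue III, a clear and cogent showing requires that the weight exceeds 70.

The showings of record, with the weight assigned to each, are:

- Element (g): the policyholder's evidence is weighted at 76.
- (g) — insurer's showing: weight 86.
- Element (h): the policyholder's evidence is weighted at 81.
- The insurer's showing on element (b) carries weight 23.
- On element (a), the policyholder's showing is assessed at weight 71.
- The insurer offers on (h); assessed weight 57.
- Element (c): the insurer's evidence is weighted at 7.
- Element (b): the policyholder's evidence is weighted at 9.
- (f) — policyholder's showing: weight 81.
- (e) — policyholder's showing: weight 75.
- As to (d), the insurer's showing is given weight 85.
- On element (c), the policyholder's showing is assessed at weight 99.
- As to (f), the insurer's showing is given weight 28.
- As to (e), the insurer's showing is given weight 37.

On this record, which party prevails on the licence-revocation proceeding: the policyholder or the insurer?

insurer

— Issue I —
Stage I.1 — burden on policyholder; standard: a heightened civil standard (weight is at least 74).
    (a): 71 < 74 [not met]
  Not every element is met, so the policyholder fails to carry Stage I.1.
The analysis ends at Stage I.1; the insurer prevails on this issue.
— Issue II —
At Stage II.1 the policyholder must meet a clear and cogent showing (weight is at least 80): on (c) the weight is 99 less the opposing 7 gives net 92, ≥ 80, so (c) meets the standard.
  Stage II.1 is satisfied; the onus moves to the insurer.
At Stage II.2 the insurer must meet a clear and cogent showing (weight is at least 80): on (d) the weight is 85, ≥ 80, so (d) meets the standard.
  Stage II.2 is satisfied; the onus moves to the policyholder.
At Stage II.3 the policyholder must meet the balance of probabilities (weight is at least 49): on (e) the weight is 75 less the opposing 37 gives net 38, which does not reach 49, so (e) does not meet the standard.
  The policyholder does not carry Stage II.3.
So the insurer prevails on this issue.
— Issue III —
Stage III.1 — burden on policyholder; standard: a clear and cogent showing (weight exceeds 70).
    (f): 81 − 28 = 53 ≤ 70 [not met]
  Not every element is met, so the policyholder fails to carry Stage III.1.
So the insurer prevails on this issue.
Per-issue: Issue I → insurer; Issue II → insurer; Issue III → insurer. The policyholder must prevail on a majority of issues; overall, the insurer prevails.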